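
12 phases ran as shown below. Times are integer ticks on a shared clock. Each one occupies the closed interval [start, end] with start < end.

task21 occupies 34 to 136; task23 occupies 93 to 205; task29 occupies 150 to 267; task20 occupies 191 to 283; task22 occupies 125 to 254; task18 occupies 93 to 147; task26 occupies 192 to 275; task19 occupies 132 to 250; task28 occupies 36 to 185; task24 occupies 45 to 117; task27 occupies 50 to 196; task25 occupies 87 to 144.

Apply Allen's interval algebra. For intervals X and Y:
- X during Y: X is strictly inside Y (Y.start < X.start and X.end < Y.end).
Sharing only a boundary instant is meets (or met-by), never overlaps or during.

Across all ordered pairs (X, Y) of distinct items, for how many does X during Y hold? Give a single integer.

Checking all 132 ordered pairs for relation 'during'; matching pairs in alphabetical order:
(task18, task27): task18 during task27 ✓
(task18, task28): task18 during task28 ✓
(task19, task22): task19 during task22 ✓
(task24, task21): task24 during task21 ✓
(task24, task28): task24 during task28 ✓
(task25, task27): task25 during task27 ✓
(task25, task28): task25 during task28 ✓
(task26, task20): task26 during task20 ✓
Count: 8.

8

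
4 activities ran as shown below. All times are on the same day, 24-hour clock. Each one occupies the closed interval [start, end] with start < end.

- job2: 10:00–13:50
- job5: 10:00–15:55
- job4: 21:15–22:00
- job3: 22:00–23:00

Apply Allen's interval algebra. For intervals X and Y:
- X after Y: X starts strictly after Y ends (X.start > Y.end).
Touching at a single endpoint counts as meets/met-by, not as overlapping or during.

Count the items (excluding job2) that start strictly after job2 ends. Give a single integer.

Target job2 = [10:00, 13:50].
job3 [22:00, 23:00] → after → counts.
job4 [21:15, 22:00] → after → counts.
job5 [10:00, 15:55] → started-by → no.
Total: 2.

2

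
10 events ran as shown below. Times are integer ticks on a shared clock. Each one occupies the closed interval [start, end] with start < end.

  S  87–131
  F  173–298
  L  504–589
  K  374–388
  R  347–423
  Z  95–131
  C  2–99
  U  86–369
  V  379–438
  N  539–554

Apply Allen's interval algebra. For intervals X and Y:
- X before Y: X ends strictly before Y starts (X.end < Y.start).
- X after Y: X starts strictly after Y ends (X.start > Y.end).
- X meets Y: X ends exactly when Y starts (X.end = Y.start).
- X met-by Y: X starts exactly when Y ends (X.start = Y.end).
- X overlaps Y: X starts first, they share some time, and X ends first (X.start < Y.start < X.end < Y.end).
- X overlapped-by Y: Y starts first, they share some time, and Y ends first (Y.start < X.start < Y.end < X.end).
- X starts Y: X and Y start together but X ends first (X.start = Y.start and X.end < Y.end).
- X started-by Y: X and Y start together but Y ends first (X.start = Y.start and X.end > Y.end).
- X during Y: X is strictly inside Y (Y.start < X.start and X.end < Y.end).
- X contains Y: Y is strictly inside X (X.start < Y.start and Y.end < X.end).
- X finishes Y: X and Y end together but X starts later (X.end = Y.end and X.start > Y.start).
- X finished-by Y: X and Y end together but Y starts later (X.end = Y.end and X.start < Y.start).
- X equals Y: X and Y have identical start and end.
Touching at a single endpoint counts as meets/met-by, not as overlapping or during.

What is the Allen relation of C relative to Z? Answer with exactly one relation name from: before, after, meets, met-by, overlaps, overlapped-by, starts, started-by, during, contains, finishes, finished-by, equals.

C = [2, 99]; Z = [95, 131].
Compare endpoints: C.start < Z.start, C.start < Z.end, C.end > Z.start, C.end < Z.end.
That pattern is 'overlaps'.

overlaps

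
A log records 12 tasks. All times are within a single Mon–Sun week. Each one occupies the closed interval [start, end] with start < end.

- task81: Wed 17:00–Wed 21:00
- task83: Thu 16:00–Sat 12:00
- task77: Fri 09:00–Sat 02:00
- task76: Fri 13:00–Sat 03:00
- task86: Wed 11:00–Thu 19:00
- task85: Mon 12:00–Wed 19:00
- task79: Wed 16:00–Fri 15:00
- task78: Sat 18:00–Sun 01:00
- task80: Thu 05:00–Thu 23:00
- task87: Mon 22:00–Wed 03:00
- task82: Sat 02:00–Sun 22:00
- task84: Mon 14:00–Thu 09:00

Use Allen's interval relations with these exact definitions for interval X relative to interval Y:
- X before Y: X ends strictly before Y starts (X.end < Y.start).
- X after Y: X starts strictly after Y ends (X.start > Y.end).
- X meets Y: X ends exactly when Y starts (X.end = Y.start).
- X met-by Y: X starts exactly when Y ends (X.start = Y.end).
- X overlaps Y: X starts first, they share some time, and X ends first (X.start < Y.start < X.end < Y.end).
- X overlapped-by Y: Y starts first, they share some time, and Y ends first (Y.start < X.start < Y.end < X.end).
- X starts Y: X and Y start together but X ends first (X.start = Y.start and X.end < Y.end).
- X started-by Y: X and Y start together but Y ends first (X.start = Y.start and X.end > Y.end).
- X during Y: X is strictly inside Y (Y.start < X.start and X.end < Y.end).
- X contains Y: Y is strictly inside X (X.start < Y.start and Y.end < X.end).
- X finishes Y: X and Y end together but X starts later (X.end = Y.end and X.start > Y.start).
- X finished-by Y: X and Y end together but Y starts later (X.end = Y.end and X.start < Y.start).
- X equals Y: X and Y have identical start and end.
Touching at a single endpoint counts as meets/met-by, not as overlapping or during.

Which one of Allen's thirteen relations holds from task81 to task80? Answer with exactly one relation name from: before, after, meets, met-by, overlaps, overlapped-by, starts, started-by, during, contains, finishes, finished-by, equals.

task81 = [Wed 17:00, Wed 21:00]; task80 = [Thu 05:00, Thu 23:00].
Compare endpoints: task81.start < task80.start, task81.start < task80.end, task81.end < task80.start, task81.end < task80.end.
That pattern is 'before'.

before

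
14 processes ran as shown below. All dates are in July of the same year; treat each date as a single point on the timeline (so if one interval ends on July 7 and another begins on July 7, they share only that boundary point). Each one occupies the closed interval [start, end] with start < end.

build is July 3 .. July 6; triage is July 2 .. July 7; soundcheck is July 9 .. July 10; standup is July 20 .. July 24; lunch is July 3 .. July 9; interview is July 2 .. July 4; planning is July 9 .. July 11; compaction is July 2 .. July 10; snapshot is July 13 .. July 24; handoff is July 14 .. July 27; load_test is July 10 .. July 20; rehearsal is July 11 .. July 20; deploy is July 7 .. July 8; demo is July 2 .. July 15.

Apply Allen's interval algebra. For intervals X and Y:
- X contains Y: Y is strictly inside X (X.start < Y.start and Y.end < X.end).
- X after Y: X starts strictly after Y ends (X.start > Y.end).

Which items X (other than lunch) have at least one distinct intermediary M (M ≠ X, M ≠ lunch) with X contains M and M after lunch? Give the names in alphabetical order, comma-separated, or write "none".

handoff

Target lunch = [July 3, July 9].
Intermediaries M with M after lunch: handoff, load_test, rehearsal, snapshot, standup.
Via handoff — items with X contains handoff: none.
Via load_test — items with X contains load_test: none.
Via rehearsal — items with X contains rehearsal: none.
Via snapshot — items with X contains snapshot: none.
Via standup — items with X contains standup: handoff.
Union: handoff.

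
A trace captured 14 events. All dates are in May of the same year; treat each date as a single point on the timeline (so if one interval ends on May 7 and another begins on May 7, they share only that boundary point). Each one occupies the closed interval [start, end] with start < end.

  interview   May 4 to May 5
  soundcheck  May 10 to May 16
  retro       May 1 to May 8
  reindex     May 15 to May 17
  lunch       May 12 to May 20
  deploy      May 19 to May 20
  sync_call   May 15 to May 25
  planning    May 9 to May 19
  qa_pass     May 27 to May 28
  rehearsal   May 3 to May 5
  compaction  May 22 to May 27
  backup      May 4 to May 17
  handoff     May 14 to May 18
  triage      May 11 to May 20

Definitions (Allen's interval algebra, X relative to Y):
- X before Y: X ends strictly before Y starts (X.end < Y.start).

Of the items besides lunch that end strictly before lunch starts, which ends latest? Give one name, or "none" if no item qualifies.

retro

Target lunch = [May 12, May 20].
backup [May 4, May 17] → overlaps → excluded.
compaction [May 22, May 27] → after → excluded.
deploy [May 19, May 20] → finishes → excluded.
handoff [May 14, May 18] → during → excluded.
interview [May 4, May 5] → before → candidate.
planning [May 9, May 19] → overlaps → excluded.
qa_pass [May 27, May 28] → after → excluded.
rehearsal [May 3, May 5] → before → candidate.
reindex [May 15, May 17] → during → excluded.
retro [May 1, May 8] → before → candidate.
soundcheck [May 10, May 16] → overlaps → excluded.
sync_call [May 15, May 25] → overlapped-by → excluded.
triage [May 11, May 20] → finished-by → excluded.
Among candidates, latest end is May 8 → retro.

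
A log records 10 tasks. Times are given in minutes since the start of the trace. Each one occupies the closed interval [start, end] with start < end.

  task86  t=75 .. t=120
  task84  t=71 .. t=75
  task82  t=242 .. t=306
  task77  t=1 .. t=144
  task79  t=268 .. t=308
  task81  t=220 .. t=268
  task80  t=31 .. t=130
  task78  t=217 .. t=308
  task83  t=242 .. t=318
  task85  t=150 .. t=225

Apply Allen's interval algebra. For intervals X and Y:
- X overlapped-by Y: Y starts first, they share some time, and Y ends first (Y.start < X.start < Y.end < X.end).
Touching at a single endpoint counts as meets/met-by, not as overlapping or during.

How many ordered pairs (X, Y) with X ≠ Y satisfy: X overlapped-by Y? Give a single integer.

6

Checking all 90 ordered pairs for relation 'overlapped-by'; matching pairs in alphabetical order:
(task78, task85): task78 overlapped-by task85 ✓
(task79, task82): task79 overlapped-by task82 ✓
(task81, task85): task81 overlapped-by task85 ✓
(task82, task81): task82 overlapped-by task81 ✓
(task83, task78): task83 overlapped-by task78 ✓
(task83, task81): task83 overlapped-by task81 ✓
Count: 6.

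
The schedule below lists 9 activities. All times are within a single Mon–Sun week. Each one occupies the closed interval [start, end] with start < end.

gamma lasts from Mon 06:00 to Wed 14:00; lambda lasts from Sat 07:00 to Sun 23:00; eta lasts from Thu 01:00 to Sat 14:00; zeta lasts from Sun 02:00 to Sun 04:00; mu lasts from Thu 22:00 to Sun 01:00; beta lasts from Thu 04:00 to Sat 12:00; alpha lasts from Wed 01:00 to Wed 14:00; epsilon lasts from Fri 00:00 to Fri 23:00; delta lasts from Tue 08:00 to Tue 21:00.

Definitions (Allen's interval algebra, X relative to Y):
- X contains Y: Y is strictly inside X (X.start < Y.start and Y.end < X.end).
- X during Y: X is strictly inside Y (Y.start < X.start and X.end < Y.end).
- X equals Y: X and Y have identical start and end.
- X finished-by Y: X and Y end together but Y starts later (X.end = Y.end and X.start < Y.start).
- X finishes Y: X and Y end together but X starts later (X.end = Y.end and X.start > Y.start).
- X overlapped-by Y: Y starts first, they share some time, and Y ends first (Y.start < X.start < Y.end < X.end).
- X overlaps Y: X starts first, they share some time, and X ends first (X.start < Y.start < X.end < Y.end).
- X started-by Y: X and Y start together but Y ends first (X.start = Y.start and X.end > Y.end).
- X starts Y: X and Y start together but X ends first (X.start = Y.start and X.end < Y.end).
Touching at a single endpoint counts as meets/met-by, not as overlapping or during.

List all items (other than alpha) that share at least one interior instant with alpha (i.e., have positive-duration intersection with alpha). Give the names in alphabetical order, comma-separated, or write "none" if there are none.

gamma

Target alpha = [Wed 01:00, Wed 14:00].
beta [Thu 04:00, Sat 12:00] → after → no.
delta [Tue 08:00, Tue 21:00] → before → no.
epsilon [Fri 00:00, Fri 23:00] → after → no.
eta [Thu 01:00, Sat 14:00] → after → no.
gamma [Mon 06:00, Wed 14:00] → finished-by → yes.
lambda [Sat 07:00, Sun 23:00] → after → no.
mu [Thu 22:00, Sun 01:00] → after → no.
zeta [Sun 02:00, Sun 04:00] → after → no.
Result: gamma.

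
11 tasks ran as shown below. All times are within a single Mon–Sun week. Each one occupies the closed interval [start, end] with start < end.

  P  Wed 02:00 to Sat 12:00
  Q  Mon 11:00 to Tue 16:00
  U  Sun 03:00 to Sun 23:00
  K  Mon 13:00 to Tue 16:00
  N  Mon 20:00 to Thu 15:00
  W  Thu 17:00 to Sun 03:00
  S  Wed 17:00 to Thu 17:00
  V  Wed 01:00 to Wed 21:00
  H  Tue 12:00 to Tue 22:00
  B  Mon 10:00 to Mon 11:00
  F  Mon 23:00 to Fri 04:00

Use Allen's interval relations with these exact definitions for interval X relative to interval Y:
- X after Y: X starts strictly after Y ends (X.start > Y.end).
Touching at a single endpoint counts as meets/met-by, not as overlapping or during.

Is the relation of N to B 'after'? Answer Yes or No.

N = [Mon 20:00, Thu 15:00], B = [Mon 10:00, Mon 11:00].
Actual relation of N to B: after.
Asked whether 'after' holds → Yes.

Yes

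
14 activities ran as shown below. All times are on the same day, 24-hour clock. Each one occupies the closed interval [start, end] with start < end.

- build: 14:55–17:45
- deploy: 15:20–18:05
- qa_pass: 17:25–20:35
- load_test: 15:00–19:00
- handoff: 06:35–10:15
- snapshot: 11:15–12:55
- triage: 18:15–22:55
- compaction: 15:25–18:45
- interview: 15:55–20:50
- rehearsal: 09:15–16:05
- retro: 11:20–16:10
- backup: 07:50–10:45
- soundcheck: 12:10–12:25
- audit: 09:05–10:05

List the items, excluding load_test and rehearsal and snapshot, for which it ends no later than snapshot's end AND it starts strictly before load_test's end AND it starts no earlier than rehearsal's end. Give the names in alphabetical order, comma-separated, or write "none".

none

Conditions: its end is no later than snapshot's end (X.end <= 12:55) AND its start is strictly before load_test's end (X.start < 19:00) AND its start is no earlier than rehearsal's end (X.start >= 16:05).
audit: end 10:05 <= 12:55? ✓; start 09:05 < 19:00? ✓; start 09:05 >= 16:05? ✗ → no.
backup: end 10:45 <= 12:55? ✓; start 07:50 < 19:00? ✓; start 07:50 >= 16:05? ✗ → no.
build: end 17:45 <= 12:55? ✗; start 14:55 < 19:00? ✓; start 14:55 >= 16:05? ✗ → no.
compaction: end 18:45 <= 12:55? ✗; start 15:25 < 19:00? ✓; start 15:25 >= 16:05? ✗ → no.
deploy: end 18:05 <= 12:55? ✗; start 15:20 < 19:00? ✓; start 15:20 >= 16:05? ✗ → no.
handoff: end 10:15 <= 12:55? ✓; start 06:35 < 19:00? ✓; start 06:35 >= 16:05? ✗ → no.
interview: end 20:50 <= 12:55? ✗; start 15:55 < 19:00? ✓; start 15:55 >= 16:05? ✗ → no.
qa_pass: end 20:35 <= 12:55? ✗; start 17:25 < 19:00? ✓; start 17:25 >= 16:05? ✓ → no.
retro: end 16:10 <= 12:55? ✗; start 11:20 < 19:00? ✓; start 11:20 >= 16:05? ✗ → no.
soundcheck: end 12:25 <= 12:55? ✓; start 12:10 < 19:00? ✓; start 12:10 >= 16:05? ✗ → no.
triage: end 22:55 <= 12:55? ✗; start 18:15 < 19:00? ✓; start 18:15 >= 16:05? ✓ → no.
Result: none.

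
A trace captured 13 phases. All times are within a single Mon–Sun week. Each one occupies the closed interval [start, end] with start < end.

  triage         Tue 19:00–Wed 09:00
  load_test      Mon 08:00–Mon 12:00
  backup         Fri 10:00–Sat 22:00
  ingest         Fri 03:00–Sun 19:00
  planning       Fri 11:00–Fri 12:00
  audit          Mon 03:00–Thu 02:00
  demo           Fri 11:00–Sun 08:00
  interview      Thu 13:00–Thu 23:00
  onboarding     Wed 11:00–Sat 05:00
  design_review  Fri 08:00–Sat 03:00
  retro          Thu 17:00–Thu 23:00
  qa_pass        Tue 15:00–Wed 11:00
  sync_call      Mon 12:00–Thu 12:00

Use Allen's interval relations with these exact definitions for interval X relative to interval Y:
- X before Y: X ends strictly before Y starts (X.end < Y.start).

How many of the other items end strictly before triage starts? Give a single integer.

Target triage = [Tue 19:00, Wed 09:00].
audit [Mon 03:00, Thu 02:00] → contains → no.
backup [Fri 10:00, Sat 22:00] → after → no.
demo [Fri 11:00, Sun 08:00] → after → no.
design_review [Fri 08:00, Sat 03:00] → after → no.
ingest [Fri 03:00, Sun 19:00] → after → no.
interview [Thu 13:00, Thu 23:00] → after → no.
load_test [Mon 08:00, Mon 12:00] → before → counts.
onboarding [Wed 11:00, Sat 05:00] → after → no.
planning [Fri 11:00, Fri 12:00] → after → no.
qa_pass [Tue 15:00, Wed 11:00] → contains → no.
retro [Thu 17:00, Thu 23:00] → after → no.
sync_call [Mon 12:00, Thu 12:00] → contains → no.
Total: 1.

1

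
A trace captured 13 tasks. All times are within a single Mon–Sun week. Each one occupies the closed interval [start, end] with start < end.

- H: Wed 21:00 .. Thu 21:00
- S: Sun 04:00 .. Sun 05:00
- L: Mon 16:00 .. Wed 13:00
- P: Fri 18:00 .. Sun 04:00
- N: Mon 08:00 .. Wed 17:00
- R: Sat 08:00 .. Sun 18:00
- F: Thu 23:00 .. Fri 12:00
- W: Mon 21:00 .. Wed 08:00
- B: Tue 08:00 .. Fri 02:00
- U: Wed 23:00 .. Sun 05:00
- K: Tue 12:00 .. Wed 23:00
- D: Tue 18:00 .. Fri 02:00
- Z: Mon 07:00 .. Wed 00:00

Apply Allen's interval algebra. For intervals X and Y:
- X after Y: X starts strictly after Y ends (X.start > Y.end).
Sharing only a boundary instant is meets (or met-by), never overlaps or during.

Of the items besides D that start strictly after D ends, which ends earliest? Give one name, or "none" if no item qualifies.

Target D = [Tue 18:00, Fri 02:00].
B [Tue 08:00, Fri 02:00] → finished-by → excluded.
F [Thu 23:00, Fri 12:00] → overlapped-by → excluded.
H [Wed 21:00, Thu 21:00] → during → excluded.
K [Tue 12:00, Wed 23:00] → overlaps → excluded.
L [Mon 16:00, Wed 13:00] → overlaps → excluded.
N [Mon 08:00, Wed 17:00] → overlaps → excluded.
P [Fri 18:00, Sun 04:00] → after → candidate.
R [Sat 08:00, Sun 18:00] → after → candidate.
S [Sun 04:00, Sun 05:00] → after → candidate.
U [Wed 23:00, Sun 05:00] → overlapped-by → excluded.
W [Mon 21:00, Wed 08:00] → overlaps → excluded.
Z [Mon 07:00, Wed 00:00] → overlaps → excluded.
Among candidates, earliest end is Sun 04:00 → P.

P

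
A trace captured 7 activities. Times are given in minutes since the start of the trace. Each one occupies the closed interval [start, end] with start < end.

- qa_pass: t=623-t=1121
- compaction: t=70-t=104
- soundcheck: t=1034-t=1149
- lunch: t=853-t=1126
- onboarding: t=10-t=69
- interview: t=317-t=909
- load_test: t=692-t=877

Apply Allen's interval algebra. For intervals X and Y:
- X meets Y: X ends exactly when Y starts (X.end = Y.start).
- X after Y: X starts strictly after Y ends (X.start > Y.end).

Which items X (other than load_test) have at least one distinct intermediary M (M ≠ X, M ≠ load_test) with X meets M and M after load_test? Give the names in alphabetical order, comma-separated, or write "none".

Target load_test = [t=692, t=877].
Intermediaries M with M after load_test: soundcheck.
Via soundcheck — items with X meets soundcheck: none.
Union: none.

none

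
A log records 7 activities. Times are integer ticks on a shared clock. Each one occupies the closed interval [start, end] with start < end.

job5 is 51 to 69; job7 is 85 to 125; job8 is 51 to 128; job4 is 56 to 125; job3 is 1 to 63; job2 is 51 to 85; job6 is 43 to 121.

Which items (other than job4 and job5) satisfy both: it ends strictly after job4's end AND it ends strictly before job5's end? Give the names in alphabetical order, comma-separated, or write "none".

Conditions: its end is strictly after job4's end (X.end > 125) AND its end is strictly before job5's end (X.end < 69).
job2: end 85 > 125? ✗; end 85 < 69? ✗ → no.
job3: end 63 > 125? ✗; end 63 < 69? ✓ → no.
job6: end 121 > 125? ✗; end 121 < 69? ✗ → no.
job7: end 125 > 125? ✗; end 125 < 69? ✗ → no.
job8: end 128 > 125? ✓; end 128 < 69? ✗ → no.
Result: none.

none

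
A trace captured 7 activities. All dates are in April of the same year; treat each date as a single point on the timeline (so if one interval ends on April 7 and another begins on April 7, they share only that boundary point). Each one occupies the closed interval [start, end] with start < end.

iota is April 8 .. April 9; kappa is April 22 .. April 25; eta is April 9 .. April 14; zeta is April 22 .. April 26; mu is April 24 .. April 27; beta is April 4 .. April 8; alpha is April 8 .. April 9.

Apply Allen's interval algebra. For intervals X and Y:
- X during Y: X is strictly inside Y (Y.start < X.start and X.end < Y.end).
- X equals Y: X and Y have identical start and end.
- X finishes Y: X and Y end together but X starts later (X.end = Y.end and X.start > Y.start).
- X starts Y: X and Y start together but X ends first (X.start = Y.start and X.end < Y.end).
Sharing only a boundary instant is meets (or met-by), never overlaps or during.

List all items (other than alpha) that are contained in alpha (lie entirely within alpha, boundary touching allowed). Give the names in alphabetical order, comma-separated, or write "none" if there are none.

Target alpha = [April 8, April 9].
beta [April 4, April 8] → meets → no.
eta [April 9, April 14] → met-by → no.
iota [April 8, April 9] → equals → yes.
kappa [April 22, April 25] → after → no.
mu [April 24, April 27] → after → no.
zeta [April 22, April 26] → after → no.
Result: iota.

iota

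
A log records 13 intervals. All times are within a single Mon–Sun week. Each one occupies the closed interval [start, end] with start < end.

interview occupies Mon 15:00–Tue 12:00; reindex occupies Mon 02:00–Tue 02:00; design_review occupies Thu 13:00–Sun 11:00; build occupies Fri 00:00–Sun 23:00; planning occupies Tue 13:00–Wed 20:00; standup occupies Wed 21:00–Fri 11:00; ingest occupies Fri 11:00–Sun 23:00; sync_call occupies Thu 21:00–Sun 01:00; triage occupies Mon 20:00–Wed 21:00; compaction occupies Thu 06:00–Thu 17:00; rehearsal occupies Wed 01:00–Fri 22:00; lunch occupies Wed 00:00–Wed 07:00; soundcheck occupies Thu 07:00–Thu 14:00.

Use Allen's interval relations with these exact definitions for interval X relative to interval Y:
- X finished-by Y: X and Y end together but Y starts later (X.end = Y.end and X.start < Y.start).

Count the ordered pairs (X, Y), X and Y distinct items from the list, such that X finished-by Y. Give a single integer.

1

Checking all 156 ordered pairs for relation 'finished-by'; matching pairs in alphabetical order:
(build, ingest): build finished-by ingest ✓
Count: 1.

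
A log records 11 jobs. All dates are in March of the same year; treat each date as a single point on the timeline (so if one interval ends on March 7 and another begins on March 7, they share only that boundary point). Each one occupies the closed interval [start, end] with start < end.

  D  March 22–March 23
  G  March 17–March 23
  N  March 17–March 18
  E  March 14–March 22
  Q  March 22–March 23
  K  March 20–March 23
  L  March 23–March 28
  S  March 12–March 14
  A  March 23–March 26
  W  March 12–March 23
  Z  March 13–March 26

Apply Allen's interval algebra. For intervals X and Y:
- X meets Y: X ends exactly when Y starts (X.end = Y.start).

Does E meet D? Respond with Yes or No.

E = [March 14, March 22], D = [March 22, March 23].
Actual relation of E to D: meets.
Asked whether 'meets' holds → Yes.

Yes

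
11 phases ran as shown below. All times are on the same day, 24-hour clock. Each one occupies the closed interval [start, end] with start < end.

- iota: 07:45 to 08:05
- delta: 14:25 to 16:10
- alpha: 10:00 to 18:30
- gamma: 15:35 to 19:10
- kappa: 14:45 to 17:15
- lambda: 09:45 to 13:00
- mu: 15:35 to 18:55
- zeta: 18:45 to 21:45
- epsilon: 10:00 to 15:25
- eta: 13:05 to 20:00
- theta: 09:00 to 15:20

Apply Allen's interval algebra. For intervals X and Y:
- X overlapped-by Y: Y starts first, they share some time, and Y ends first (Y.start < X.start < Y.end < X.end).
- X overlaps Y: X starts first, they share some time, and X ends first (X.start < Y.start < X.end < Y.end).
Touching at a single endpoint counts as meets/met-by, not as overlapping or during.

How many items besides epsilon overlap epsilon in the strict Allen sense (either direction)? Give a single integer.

5

Target epsilon = [10:00, 15:25].
alpha [10:00, 18:30] → started-by → no.
delta [14:25, 16:10] → overlapped-by → counts.
eta [13:05, 20:00] → overlapped-by → counts.
gamma [15:35, 19:10] → after → no.
iota [07:45, 08:05] → before → no.
kappa [14:45, 17:15] → overlapped-by → counts.
lambda [09:45, 13:00] → overlaps → counts.
mu [15:35, 18:55] → after → no.
theta [09:00, 15:20] → overlaps → counts.
zeta [18:45, 21:45] → after → no.
Total: 5.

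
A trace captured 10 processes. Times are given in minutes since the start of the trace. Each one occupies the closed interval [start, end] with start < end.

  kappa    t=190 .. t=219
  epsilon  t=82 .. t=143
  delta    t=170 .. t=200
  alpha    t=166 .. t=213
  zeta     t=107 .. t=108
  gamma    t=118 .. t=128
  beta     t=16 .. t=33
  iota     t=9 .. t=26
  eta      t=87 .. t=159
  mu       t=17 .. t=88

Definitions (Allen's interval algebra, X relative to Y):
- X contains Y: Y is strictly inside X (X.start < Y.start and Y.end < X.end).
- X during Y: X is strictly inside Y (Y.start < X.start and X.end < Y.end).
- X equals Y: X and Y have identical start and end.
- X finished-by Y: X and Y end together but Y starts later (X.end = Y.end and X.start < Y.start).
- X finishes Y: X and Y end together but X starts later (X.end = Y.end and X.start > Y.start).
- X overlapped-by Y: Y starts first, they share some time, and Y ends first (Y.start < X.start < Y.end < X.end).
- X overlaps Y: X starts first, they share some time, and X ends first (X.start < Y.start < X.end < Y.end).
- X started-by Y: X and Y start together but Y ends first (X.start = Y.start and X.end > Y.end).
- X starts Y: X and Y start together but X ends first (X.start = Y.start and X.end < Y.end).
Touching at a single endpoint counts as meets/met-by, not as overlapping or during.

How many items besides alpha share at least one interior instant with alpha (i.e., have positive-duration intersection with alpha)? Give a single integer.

2

Target alpha = [t=166, t=213].
beta [t=16, t=33] → before → no.
delta [t=170, t=200] → during → counts.
epsilon [t=82, t=143] → before → no.
eta [t=87, t=159] → before → no.
gamma [t=118, t=128] → before → no.
iota [t=9, t=26] → before → no.
kappa [t=190, t=219] → overlapped-by → counts.
mu [t=17, t=88] → before → no.
zeta [t=107, t=108] → before → no.
Total: 2.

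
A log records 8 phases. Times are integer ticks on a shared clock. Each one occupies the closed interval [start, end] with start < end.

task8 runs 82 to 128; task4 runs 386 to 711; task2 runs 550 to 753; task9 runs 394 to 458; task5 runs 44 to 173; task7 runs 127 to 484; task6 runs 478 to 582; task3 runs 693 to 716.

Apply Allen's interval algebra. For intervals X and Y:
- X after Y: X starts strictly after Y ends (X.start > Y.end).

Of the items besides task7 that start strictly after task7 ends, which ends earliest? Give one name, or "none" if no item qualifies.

Target task7 = [127, 484].
task2 [550, 753] → after → candidate.
task3 [693, 716] → after → candidate.
task4 [386, 711] → overlapped-by → excluded.
task5 [44, 173] → overlaps → excluded.
task6 [478, 582] → overlapped-by → excluded.
task8 [82, 128] → overlaps → excluded.
task9 [394, 458] → during → excluded.
Among candidates, earliest end is 716 → task3.

task3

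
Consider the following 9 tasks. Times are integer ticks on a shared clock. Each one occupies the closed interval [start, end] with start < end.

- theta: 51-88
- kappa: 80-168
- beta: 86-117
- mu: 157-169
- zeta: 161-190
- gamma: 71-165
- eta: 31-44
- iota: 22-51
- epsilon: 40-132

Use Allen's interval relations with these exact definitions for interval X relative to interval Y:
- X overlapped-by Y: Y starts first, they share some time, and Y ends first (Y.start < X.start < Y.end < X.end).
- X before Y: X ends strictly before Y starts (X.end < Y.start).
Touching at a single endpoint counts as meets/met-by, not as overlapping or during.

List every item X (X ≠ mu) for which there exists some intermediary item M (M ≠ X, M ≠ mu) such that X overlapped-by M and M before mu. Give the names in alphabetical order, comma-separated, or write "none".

Target mu = [157, 169].
Intermediaries M with M before mu: beta, epsilon, eta, iota, theta.
Via beta — items with X overlapped-by beta: none.
Via epsilon — items with X overlapped-by epsilon: gamma, kappa.
Via eta — items with X overlapped-by eta: epsilon.
Via iota — items with X overlapped-by iota: epsilon.
Via theta — items with X overlapped-by theta: beta, gamma, kappa.
Union: beta, epsilon, gamma, kappa.

beta, epsilon, gamma, kappa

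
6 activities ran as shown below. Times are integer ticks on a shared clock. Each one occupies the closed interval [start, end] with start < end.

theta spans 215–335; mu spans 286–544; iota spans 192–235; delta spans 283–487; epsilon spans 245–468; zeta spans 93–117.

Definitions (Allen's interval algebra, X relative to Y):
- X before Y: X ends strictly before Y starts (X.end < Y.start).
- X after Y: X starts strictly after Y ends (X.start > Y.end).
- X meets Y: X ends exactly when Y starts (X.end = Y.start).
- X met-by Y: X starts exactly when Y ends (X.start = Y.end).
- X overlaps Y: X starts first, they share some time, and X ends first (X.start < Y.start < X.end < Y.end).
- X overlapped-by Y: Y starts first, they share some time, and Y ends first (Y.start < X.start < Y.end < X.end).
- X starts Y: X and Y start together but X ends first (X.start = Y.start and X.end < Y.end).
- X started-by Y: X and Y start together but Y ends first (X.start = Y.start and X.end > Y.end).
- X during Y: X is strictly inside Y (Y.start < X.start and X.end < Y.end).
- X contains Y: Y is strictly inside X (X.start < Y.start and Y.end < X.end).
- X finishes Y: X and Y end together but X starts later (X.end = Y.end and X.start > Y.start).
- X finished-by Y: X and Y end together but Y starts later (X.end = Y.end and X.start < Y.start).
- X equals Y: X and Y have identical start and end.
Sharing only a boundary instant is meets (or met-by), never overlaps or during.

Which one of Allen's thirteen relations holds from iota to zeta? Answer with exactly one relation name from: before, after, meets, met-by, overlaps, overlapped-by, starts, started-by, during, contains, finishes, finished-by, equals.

iota = [192, 235]; zeta = [93, 117].
Compare endpoints: iota.start > zeta.start, iota.start > zeta.end, iota.end > zeta.start, iota.end > zeta.end.
That pattern is 'after'.

after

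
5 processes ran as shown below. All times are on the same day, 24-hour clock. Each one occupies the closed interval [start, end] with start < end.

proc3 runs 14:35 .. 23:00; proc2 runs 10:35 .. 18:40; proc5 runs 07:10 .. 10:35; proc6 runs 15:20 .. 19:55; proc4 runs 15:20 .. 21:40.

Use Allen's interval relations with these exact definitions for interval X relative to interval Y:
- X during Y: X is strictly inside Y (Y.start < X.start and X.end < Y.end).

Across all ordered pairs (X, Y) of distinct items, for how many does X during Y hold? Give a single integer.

2

Checking all 20 ordered pairs for relation 'during'; matching pairs in alphabetical order:
(proc4, proc3): proc4 during proc3 ✓
(proc6, proc3): proc6 during proc3 ✓
Count: 2.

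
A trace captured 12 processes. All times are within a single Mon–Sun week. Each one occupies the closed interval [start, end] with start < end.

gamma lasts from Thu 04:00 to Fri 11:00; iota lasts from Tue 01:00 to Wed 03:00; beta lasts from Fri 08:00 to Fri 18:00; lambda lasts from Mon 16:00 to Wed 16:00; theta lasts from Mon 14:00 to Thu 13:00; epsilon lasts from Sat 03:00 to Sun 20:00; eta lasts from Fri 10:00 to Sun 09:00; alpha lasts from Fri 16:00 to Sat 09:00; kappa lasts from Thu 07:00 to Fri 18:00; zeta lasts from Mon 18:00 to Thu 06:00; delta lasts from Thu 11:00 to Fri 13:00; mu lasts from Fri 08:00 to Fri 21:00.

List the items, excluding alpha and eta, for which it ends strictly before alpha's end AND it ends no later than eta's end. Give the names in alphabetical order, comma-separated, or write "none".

beta, delta, gamma, iota, kappa, lambda, mu, theta, zeta

Conditions: its end is strictly before alpha's end (X.end < Sat 09:00) AND its end is no later than eta's end (X.end <= Sun 09:00).
beta: end Fri 18:00 < Sat 09:00? ✓; end Fri 18:00 <= Sun 09:00? ✓ → yes.
delta: end Fri 13:00 < Sat 09:00? ✓; end Fri 13:00 <= Sun 09:00? ✓ → yes.
epsilon: end Sun 20:00 < Sat 09:00? ✗; end Sun 20:00 <= Sun 09:00? ✗ → no.
gamma: end Fri 11:00 < Sat 09:00? ✓; end Fri 11:00 <= Sun 09:00? ✓ → yes.
iota: end Wed 03:00 < Sat 09:00? ✓; end Wed 03:00 <= Sun 09:00? ✓ → yes.
kappa: end Fri 18:00 < Sat 09:00? ✓; end Fri 18:00 <= Sun 09:00? ✓ → yes.
lambda: end Wed 16:00 < Sat 09:00? ✓; end Wed 16:00 <= Sun 09:00? ✓ → yes.
mu: end Fri 21:00 < Sat 09:00? ✓; end Fri 21:00 <= Sun 09:00? ✓ → yes.
theta: end Thu 13:00 < Sat 09:00? ✓; end Thu 13:00 <= Sun 09:00? ✓ → yes.
zeta: end Thu 06:00 < Sat 09:00? ✓; end Thu 06:00 <= Sun 09:00? ✓ → yes.
Result: beta, delta, gamma, iota, kappa, lambda, mu, theta, zeta.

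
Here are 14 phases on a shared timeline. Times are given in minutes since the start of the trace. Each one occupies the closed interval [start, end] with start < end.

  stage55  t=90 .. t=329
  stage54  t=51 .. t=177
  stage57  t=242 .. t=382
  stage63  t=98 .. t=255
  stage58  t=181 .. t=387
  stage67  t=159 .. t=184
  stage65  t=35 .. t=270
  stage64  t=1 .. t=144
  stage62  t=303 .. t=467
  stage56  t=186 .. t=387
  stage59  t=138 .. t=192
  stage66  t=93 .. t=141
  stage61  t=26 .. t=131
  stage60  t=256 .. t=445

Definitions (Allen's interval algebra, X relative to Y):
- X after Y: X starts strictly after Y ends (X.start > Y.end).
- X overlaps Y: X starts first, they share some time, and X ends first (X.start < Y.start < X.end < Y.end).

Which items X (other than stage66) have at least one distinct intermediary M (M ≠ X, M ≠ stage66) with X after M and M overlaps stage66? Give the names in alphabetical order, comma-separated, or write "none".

Target stage66 = [t=93, t=141].
Intermediaries M with M overlaps stage66: stage61.
Via stage61 — items with X after stage61: stage56, stage57, stage58, stage59, stage60, stage62, stage67.
Union: stage56, stage57, stage58, stage59, stage60, stage62, stage67.

stage56, stage57, stage58, stage59, stage60, stage62, stage67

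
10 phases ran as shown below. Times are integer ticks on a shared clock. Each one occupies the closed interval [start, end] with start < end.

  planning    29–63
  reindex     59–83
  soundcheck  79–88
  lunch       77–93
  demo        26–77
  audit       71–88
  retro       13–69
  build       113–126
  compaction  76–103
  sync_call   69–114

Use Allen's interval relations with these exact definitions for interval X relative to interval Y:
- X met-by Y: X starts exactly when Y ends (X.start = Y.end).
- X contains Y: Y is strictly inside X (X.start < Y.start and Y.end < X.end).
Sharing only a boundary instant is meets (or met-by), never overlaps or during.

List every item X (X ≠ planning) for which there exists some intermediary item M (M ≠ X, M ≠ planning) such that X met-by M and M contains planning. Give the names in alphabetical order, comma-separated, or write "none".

lunch, sync_call

Target planning = [29, 63].
Intermediaries M with M contains planning: demo, retro.
Via demo — items with X met-by demo: lunch.
Via retro — items with X met-by retro: sync_call.
Union: lunch, sync_call.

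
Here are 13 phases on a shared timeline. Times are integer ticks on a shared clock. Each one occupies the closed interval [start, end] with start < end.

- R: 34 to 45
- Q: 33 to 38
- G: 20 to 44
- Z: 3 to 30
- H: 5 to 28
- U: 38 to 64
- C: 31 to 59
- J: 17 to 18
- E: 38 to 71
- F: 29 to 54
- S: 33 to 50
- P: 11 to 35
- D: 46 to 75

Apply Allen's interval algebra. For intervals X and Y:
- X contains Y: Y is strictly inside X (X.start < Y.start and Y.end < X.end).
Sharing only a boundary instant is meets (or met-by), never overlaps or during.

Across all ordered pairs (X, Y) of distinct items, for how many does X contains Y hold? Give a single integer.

Checking all 156 ordered pairs for relation 'contains'; matching pairs in alphabetical order:
(C, Q): C contains Q ✓
(C, R): C contains R ✓
(C, S): C contains S ✓
(F, Q): F contains Q ✓
(F, R): F contains R ✓
(F, S): F contains S ✓
(G, Q): G contains Q ✓
(H, J): H contains J ✓
(P, J): P contains J ✓
(S, R): S contains R ✓
(Z, H): Z contains H ✓
(Z, J): Z contains J ✓
Count: 12.

12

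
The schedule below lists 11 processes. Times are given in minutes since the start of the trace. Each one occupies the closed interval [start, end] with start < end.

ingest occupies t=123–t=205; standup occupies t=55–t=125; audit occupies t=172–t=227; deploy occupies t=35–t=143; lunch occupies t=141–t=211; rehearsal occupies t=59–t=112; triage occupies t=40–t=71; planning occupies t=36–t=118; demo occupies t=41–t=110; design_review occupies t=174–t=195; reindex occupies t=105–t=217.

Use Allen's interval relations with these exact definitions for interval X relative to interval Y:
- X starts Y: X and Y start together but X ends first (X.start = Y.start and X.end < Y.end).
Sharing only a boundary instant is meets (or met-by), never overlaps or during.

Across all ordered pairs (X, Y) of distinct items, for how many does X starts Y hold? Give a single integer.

0

Checking all 110 ordered pairs for relation 'starts'; matching pairs in alphabetical order:
No pair satisfies it.
Count: 0.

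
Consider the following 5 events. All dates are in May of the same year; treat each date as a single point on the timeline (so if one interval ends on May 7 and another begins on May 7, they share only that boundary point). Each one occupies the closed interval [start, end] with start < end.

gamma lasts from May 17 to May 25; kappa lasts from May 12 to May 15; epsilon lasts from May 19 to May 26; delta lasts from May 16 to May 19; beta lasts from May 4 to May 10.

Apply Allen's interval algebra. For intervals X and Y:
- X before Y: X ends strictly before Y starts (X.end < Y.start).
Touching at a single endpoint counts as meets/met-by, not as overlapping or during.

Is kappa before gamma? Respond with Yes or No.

Yes

kappa = [May 12, May 15], gamma = [May 17, May 25].
Actual relation of kappa to gamma: before.
Asked whether 'before' holds → Yes.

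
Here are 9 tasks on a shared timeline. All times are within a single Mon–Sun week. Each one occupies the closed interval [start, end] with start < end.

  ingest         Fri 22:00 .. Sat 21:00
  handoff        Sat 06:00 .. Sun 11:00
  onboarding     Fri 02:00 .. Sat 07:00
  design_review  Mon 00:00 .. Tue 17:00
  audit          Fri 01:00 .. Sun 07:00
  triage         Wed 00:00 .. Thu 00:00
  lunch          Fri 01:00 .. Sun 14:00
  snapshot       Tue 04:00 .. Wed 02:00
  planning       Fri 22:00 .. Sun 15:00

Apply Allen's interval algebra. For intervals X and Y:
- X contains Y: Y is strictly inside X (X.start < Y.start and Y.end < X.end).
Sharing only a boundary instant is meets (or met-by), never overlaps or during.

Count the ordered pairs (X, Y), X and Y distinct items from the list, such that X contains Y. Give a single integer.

6

Checking all 72 ordered pairs for relation 'contains'; matching pairs in alphabetical order:
(audit, ingest): audit contains ingest ✓
(audit, onboarding): audit contains onboarding ✓
(lunch, handoff): lunch contains handoff ✓
(lunch, ingest): lunch contains ingest ✓
(lunch, onboarding): lunch contains onboarding ✓
(planning, handoff): planning contains handoff ✓
Count: 6.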